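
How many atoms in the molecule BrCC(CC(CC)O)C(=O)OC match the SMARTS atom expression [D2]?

4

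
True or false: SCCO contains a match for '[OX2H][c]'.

False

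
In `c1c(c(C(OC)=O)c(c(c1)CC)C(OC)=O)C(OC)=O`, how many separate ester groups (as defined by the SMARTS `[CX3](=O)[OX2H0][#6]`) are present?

[CX3](=O)[OX2H0][#6] is the SMARTS for an ester: a carbonyl carbon bonded to an oxygen that is itself bonded to carbon (no H on that O).
The molecule carries 3 separate instances of a methyl-ester group (-C(=O)OCH3) meeting every constraint; each maps to a distinct set of atoms, giving 3 matches.

3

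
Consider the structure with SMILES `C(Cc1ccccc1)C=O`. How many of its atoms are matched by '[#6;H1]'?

6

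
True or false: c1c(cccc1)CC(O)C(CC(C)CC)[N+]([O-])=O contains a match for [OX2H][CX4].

True

The pattern [OX2H][CX4] describes a hydroxyl oxygen bound to an sp3 (X4) carbon — an aliphatic alcohol.
The molecule carries a hydroxyl group (-OH), whose atoms satisfy every constraint of the query, so the pattern matches.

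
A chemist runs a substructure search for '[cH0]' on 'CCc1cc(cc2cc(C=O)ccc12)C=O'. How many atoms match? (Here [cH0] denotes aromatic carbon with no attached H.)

5

The query [cH0] means: aromatic carbon with no attached hydrogen (substituted or ring-fusion).
Check the 16 heavy atoms by environment: 5× c (aromatic, H0) → match; 5× c (aromatic, H1) → no; 2× C (H1) → no; 2× O (H0) → no; 1× C (H2) → no; 1× C (H3) → no.
That gives 5 matching atoms.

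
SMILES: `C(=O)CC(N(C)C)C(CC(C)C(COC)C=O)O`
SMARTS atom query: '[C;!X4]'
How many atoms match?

2

Check the 18 heavy atoms by environment: 11× C (X4) → no; 2× O (X2) → no; 2× C (X3) → match; 2× O (X1) → no; 1× N (X3) → no.
That gives 2 matching atoms.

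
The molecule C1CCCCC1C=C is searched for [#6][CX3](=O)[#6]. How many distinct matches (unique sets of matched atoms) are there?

0

[#6][CX3](=O)[#6] is the SMARTS for a ketone: a carbonyl carbon (no H) flanked by two carbons.
No fragment in the molecule satisfies every constraint, giving 0 matches.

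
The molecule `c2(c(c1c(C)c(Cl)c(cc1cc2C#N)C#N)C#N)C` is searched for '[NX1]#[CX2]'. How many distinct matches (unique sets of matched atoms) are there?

3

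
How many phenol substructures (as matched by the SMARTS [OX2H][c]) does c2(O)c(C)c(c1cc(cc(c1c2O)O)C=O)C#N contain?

[OX2H][c] is the SMARTS for a phenol: a hydroxyl oxygen attached to an aromatic carbon.
The molecule carries 3 separate instances of a hydroxyl group (-OH) meeting every constraint; each maps to a distinct set of atoms, giving 3 matches.

3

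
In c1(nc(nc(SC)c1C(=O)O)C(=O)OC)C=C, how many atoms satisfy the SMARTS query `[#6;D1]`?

Check the 17 heavy atoms by environment: 2× n (aromatic, D2) → no; 4× c (aromatic, D3) → no; 2× C (D3) → no; 3× O (D1) → no; 1× O (D2) → no; 3× C (D1) → match; 1× C (D2) → no; 1× S (D2) → no.
That gives 3 matching atoms.

3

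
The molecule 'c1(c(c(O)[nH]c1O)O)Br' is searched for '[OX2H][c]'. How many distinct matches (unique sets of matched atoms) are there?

[OX2H][c] is the SMARTS for a phenol: a hydroxyl oxygen attached to an aromatic carbon.
The molecule carries 3 separate instances of a hydroxyl group (-OH) meeting every constraint; each maps to a distinct set of atoms, giving 3 matches.

3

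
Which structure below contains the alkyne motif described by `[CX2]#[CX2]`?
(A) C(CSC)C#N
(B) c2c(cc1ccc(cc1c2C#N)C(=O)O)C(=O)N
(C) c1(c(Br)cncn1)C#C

C

[CX2]#[CX2] describes a carbon-carbon triple bond (an alkyne).
(A) has a nitrile (-C#N) but the triple bond is C#N, not C#C.
(B) has a nitrile (-C#N) but the triple bond is C#N, not C#C.
(C) contains an ethynyl group (-C#CH), which satisfies every atom and bond constraint.
So the answer is (C).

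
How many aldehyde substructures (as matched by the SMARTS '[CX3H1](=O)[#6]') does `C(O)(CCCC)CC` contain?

0

[CX3H1](=O)[#6] is the SMARTS for an aldehyde: an sp2 carbon with one H, double-bonded to O and single-bonded to carbon.
No fragment in the molecule satisfies every constraint, giving 0 matches.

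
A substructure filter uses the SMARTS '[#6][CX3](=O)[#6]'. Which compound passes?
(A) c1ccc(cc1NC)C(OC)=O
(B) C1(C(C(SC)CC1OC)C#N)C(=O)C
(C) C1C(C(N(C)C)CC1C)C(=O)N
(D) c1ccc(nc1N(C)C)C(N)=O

B

[#6][CX3](=O)[#6] describes a carbonyl carbon (no H) flanked by two carbons (a ketone).
(A) has a methyl-ester group (-C(=O)OCH3) but one neighbour of the carbonyl carbon is O, not C.
(B) contains an acetyl/ketone group (-C(=O)CH3), which satisfies every atom and bond constraint.
(C) has a primary amide (-C(=O)NH2) but one neighbour of the carbonyl carbon is N, not C.
(D) has a primary amide (-C(=O)NH2) but one neighbour of the carbonyl carbon is N, not C.
So the answer is (B).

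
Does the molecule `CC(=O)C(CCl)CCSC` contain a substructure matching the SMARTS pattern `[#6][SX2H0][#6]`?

The pattern [#6][SX2H0][#6] describes an aliphatic sulfur bridging two carbons with no H on the sulfur — a thioether.
The molecule carries a methylthio ether (-SCH3), whose atoms satisfy every constraint of the query, so the pattern matches.

Yes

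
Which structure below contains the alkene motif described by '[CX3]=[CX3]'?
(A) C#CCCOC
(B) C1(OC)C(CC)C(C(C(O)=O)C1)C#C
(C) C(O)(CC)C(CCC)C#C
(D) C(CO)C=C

D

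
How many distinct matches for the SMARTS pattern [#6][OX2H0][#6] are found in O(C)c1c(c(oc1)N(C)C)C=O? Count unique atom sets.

[#6][OX2H0][#6] is the SMARTS for an ether: an aliphatic oxygen bridging two carbons with no H on the oxygen.
Exactly one fragment in the molecule meets all constraints, giving 1 match.

1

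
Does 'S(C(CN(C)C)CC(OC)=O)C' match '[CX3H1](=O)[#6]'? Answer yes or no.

No

The pattern [CX3H1](=O)[#6] describes an sp2 carbon with one H, double-bonded to O and single-bonded to carbon — an aldehyde.
The closest candidate here is a methyl-ester group (-C(=O)OCH3), but the carbonyl carbon has H0, not H1. No other fragment satisfies the full query, so there is no match.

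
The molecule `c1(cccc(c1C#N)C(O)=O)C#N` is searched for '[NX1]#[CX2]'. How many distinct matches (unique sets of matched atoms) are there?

2

[NX1]#[CX2] is the SMARTS for a nitrile: a nitrogen triple-bonded to a two-connected carbon.
The molecule carries 2 separate instances of a nitrile (-C#N) meeting every constraint; each maps to a distinct set of atoms, giving 2 matches.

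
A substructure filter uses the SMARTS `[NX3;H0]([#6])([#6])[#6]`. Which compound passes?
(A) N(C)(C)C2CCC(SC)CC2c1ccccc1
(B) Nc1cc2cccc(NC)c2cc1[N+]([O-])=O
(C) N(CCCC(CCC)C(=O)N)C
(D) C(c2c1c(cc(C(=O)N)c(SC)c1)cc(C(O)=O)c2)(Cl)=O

[NX3;H0]([#6])([#6])[#6] describes a trivalent nitrogen with no H, bonded to three carbons (a tertiary amine).
(A) contains a dimethylamino group (-N(CH3)2), which satisfies every atom and bond constraint.
(B) has a primary amino group (-NH2) but the nitrogen has H2, not H0 with three carbons.
(C) has a primary amide (-C(=O)NH2) but the amide nitrogen has H2 and only one carbon neighbour.
(D) has a primary amide (-C(=O)NH2) but the amide nitrogen has H2 and only one carbon neighbour.
So the answer is (A).

A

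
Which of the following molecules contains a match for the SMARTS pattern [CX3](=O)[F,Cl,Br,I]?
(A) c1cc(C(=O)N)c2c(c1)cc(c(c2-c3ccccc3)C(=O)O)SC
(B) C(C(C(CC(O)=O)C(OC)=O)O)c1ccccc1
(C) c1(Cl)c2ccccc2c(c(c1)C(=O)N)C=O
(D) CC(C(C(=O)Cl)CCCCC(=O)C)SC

[CX3](=O)[F,Cl,Br,I] describes a carbonyl carbon bonded to a halogen (an acyl halide).
(A) has a carboxylic acid group (-C(=O)OH) but the carbonyl is bonded to -OH, not to a halogen.
(B) has a methyl-ester group (-C(=O)OCH3) but the carbonyl is bonded to -O-C, not to a halogen.
(C) has a chloro substituent but the Cl is not on a carbonyl carbon.
(D) contains an acyl chloride (-C(=O)Cl), which satisfies every atom and bond constraint.
So the answer is (D).

D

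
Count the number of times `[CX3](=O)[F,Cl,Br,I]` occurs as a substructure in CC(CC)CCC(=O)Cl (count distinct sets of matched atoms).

1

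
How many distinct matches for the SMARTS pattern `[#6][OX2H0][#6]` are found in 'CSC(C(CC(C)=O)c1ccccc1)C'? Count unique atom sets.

[#6][OX2H0][#6] is the SMARTS for an ether: an aliphatic oxygen bridging two carbons with no H on the oxygen.
No fragment in the molecule satisfies every constraint, giving 0 matches.

0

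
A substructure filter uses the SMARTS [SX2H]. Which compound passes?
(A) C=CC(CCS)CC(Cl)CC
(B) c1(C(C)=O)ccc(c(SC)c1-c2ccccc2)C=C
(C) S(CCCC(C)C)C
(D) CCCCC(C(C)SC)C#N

A

[SX2H] describes an aliphatic sulfur with two connections, one being H (a thiol).
(A) contains a thiol (-SH), which satisfies every atom and bond constraint.
(B) has a methylthio ether (-SCH3) but the sulfur has H0 (bonded to two carbons), not H1.
(C) has a methylthio ether (-SCH3) but the sulfur has H0 (bonded to two carbons), not H1.
(D) has a methylthio ether (-SCH3) but the sulfur has H0 (bonded to two carbons), not H1.
So the answer is (A).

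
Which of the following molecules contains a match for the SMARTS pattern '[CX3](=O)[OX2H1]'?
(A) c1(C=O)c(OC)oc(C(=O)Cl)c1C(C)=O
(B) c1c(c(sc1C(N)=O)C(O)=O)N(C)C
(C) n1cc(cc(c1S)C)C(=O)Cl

[CX3](=O)[OX2H1] describes an sp2 carbon double-bonded to O and single-bonded to an -OH oxygen (a carboxylic acid).
(A) has an acyl chloride (-C(=O)Cl) but the carbonyl is bonded to Cl, not to an -OH oxygen.
(B) contains a carboxylic acid group (-C(=O)OH), which satisfies every atom and bond constraint.
(C) has an acyl chloride (-C(=O)Cl) but the carbonyl is bonded to Cl, not to an -OH oxygen.
So the answer is (B).

B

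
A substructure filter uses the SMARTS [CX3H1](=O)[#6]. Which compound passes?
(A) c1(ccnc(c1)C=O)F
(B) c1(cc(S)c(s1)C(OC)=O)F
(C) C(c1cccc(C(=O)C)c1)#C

A

[CX3H1](=O)[#6] describes an sp2 carbon with one H, double-bonded to O and single-bonded to carbon (an aldehyde).
(A) contains an aldehyde (-CHO), which satisfies every atom and bond constraint.
(B) has a methyl-ester group (-C(=O)OCH3) but the carbonyl carbon has H0, not H1.
(C) has an acetyl/ketone group (-C(=O)CH3) but the carbonyl carbon has H0 (two carbon neighbours), not H1.
So the answer is (A).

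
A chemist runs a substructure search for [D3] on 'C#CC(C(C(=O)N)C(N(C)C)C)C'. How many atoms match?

Check the 13 heavy atoms by environment: 5× C (D1) → no; 4× C (D3) → match; 1× O (D1) → no; 1× N (D1) → no; 1× C (D2) → no; 1× N (D3) → match.
Summing the matching environments: 4 + 1 = 5 matching atoms.

5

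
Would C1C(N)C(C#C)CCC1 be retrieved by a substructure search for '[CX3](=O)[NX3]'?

No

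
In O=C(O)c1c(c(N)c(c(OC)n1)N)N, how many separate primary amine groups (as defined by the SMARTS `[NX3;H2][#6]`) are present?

[NX3;H2][#6] is the SMARTS for a primary amine: a trivalent nitrogen with two H attached to carbon.
The molecule carries 3 separate instances of a primary amino group (-NH2) meeting every constraint; each maps to a distinct set of atoms, giving 3 matches.

3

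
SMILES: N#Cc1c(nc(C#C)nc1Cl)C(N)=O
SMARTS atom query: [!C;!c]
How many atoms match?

6

The query [!C;!c] means: neither aliphatic nor aromatic carbon — same as [!#6].
Check the 14 heavy atoms by environment: 2× n (aromatic) → match; 4× c (aromatic) → no; 1× Cl → match; 4× C → no; 1× O → match; 2× N → match.
Summing the matching environments: 2 + 1 + 1 + 2 = 6 matching atoms.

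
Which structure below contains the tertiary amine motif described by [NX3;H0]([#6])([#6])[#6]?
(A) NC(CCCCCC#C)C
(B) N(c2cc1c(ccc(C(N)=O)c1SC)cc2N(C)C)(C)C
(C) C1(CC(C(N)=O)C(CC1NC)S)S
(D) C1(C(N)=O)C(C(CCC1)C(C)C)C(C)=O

[NX3;H0]([#6])([#6])[#6] describes a trivalent nitrogen with no H, bonded to three carbons (a tertiary amine).
(A) has a primary amino group (-NH2) but the nitrogen has H2, not H0 with three carbons.
(B) contains a dimethylamino group (-N(CH3)2), which satisfies every atom and bond constraint.
(C) has a primary amide (-C(=O)NH2) but the amide nitrogen has H2 and only one carbon neighbour.
(D) has a primary amide (-C(=O)NH2) but the amide nitrogen has H2 and only one carbon neighbour.
So the answer is (B).

B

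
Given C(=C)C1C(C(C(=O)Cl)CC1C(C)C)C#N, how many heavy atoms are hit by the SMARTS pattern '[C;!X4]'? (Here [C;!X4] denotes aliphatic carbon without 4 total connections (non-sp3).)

The query [C;!X4] means: aliphatic carbon that does not have four total connections.
Check the 15 heavy atoms by environment: 8× C (X4) → no; 1× C (X2) → match; 1× N (X1) → no; 3× C (X3) → match; 1× O (X1) → no; 1× Cl (X1) → no.
Summing the matching environments: 1 + 3 = 4 matching atoms.

4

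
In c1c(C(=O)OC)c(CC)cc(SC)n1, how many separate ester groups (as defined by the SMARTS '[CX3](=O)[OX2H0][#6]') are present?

1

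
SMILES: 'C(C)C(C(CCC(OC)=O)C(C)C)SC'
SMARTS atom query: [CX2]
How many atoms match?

0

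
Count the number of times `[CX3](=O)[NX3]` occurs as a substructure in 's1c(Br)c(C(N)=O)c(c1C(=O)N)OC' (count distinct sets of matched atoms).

2

[CX3](=O)[NX3] is the SMARTS for an amide: a carbonyl carbon bonded to a trivalent nitrogen.
The molecule carries 2 separate instances of a primary amide (-C(=O)NH2) meeting every constraint; each maps to a distinct set of atoms, giving 2 matches.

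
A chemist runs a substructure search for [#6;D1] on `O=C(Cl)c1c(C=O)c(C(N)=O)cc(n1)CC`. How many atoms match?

The query [#6;D1] means: carbon bonded to exactly one heavy atom.
Check the 16 heavy atoms by environment: 1× n (aromatic, D2) → no; 4× c (aromatic, D3) → no; 1× c (aromatic, D2) → no; 2× C (D2) → no; 3× O (D1) → no; 2× C (D3) → no; 1× N (D1) → no; 1× Cl (D1) → no; 1× C (D1) → match.
That gives 1 matching atom.

1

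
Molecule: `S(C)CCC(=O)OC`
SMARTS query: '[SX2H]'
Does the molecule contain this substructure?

No

The pattern [SX2H] describes an aliphatic sulfur with two connections, one being H — a thiol.
The closest candidate here is a methylthio ether (-SCH3), but the sulfur has H0 (bonded to two carbons), not H1. No other fragment satisfies the full query, so there is no match.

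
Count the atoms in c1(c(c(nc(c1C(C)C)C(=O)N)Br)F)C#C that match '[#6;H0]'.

The query [#6;H0] means: any carbon with no attached hydrogen.
Check the 16 heavy atoms by environment: 1× n (aromatic, H0) → no; 5× c (aromatic, H0) → match; 2× C (H0) → match; 1× O (H0) → no; 1× N (H2) → no; 2× C (H1) → no; 2× C (H3) → no; 1× Br (H0) → no; 1× F (H0) → no.
Summing the matching environments: 5 + 2 = 7 matching atoms.

7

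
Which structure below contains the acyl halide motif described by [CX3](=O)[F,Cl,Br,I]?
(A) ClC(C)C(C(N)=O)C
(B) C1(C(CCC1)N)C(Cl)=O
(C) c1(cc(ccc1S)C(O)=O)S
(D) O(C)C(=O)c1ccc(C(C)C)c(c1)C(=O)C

B

[CX3](=O)[F,Cl,Br,I] describes a carbonyl carbon bonded to a halogen (an acyl halide).
(A) has a chloro substituent but the Cl is not on a carbonyl carbon.
(B) contains an acyl chloride (-C(=O)Cl), which satisfies every atom and bond constraint.
(C) has a carboxylic acid group (-C(=O)OH) but the carbonyl is bonded to -OH, not to a halogen.
(D) has a methyl-ester group (-C(=O)OCH3) but the carbonyl is bonded to -O-C, not to a halogen.
So the answer is (B).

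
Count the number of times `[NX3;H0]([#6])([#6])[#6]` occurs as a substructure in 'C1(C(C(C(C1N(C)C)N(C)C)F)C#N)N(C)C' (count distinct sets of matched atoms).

[NX3;H0]([#6])([#6])[#6] is the SMARTS for a tertiary amine: a trivalent nitrogen with no H, bonded to three carbons.
The molecule carries 3 separate instances of a dimethylamino group (-N(CH3)2) meeting every constraint; each maps to a distinct set of atoms, giving 3 matches.

3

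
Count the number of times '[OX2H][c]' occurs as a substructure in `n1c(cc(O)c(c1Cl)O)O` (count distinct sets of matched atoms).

3

[OX2H][c] is the SMARTS for a phenol: a hydroxyl oxygen attached to an aromatic carbon.
The molecule carries 3 separate instances of a hydroxyl group (-OH) meeting every constraint; each maps to a distinct set of atoms, giving 3 matches.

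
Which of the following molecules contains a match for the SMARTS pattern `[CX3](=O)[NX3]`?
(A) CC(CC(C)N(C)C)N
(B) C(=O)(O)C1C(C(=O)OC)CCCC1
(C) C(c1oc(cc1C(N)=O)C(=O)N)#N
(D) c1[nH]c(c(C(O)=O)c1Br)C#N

[CX3](=O)[NX3] describes a carbonyl carbon bonded to a trivalent nitrogen (an amide).
(A) has a primary amino group (-NH2) but the -NH2 is not attached to a carbonyl carbon.
(B) has a carboxylic acid group (-C(=O)OH) but the carbonyl is bonded to O, not to an NX3 nitrogen.
(C) contains a primary amide (-C(=O)NH2), which satisfies every atom and bond constraint.
(D) has a carboxylic acid group (-C(=O)OH) but the carbonyl is bonded to O, not to an NX3 nitrogen.
So the answer is (C).

C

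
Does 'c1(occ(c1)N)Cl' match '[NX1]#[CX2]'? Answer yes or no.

No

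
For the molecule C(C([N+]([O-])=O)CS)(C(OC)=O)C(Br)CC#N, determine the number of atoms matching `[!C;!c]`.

8

The query [!C;!c] means: neither aliphatic nor aromatic carbon — same as [!#6].
Check the 16 heavy atoms by environment: 8× C → no; 1× S → match; 1× N (charge +1) → match; 1× O (charge -1) → match; 3× O → match; 1× N → match; 1× Br → match.
Summing the matching environments: 1 + 1 + 1 + 3 + 1 + 1 = 8 matching atoms.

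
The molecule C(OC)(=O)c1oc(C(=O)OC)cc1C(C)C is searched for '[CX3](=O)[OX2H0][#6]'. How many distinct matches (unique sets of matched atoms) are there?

2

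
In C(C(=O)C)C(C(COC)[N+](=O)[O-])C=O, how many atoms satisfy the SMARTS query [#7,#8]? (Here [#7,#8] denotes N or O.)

6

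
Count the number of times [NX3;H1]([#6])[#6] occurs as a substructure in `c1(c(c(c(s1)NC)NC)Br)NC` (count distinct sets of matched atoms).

[NX3;H1]([#6])[#6] is the SMARTS for a secondary amine: a trivalent nitrogen with one H, bonded to two carbons.
The molecule carries 3 separate instances of an N-methylamino group (-NHCH3) meeting every constraint; each maps to a distinct set of atoms, giving 3 matches.

3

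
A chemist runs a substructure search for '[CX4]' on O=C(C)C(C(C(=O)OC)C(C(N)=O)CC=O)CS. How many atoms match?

7

The query [CX4] means: C with X4: aliphatic carbon with exactly 4 total connections (bonds + H).
Check the 18 heavy atoms by environment: 7× C (X4) → match; 4× C (X3) → no; 4× O (X1) → no; 1× O (X2) → no; 1× S (X2) → no; 1× N (X3) → no.
That gives 7 matching atoms.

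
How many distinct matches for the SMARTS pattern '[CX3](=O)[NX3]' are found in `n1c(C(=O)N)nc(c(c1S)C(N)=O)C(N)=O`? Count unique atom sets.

[CX3](=O)[NX3] is the SMARTS for an amide: a carbonyl carbon bonded to a trivalent nitrogen.
The molecule carries 3 separate instances of a primary amide (-C(=O)NH2) meeting every constraint; each maps to a distinct set of atoms, giving 3 matches.

3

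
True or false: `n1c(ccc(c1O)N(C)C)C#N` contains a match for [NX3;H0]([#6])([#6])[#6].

True

The pattern [NX3;H0]([#6])([#6])[#6] describes a trivalent nitrogen with no H, bonded to three carbons — a tertiary amine.
The molecule carries a dimethylamino group (-N(CH3)2), whose atoms satisfy every constraint of the query, so the pattern matches.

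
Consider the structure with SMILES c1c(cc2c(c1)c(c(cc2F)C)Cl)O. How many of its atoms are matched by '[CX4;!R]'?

1

The query [CX4;!R] means: aliphatic carbon with four total connections, not in a ring.
Check the 14 heavy atoms by environment: 10× c (aromatic, X3, in 6-ring) → no; 1× C (X4, acyclic) → match; 1× O (X2, acyclic) → no; 1× F (X1, acyclic) → no; 1× Cl (X1, acyclic) → no.
That gives 1 matching atom.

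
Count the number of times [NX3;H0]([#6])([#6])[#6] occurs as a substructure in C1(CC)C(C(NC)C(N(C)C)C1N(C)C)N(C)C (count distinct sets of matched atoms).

3

[NX3;H0]([#6])([#6])[#6] is the SMARTS for a tertiary amine: a trivalent nitrogen with no H, bonded to three carbons.
The molecule carries 3 separate instances of a dimethylamino group (-N(CH3)2) meeting every constraint; each maps to a distinct set of atoms, giving 3 matches.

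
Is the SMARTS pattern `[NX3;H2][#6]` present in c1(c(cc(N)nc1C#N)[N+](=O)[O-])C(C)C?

The pattern [NX3;H2][#6] describes a trivalent nitrogen with two H attached to carbon — a primary amine.
The molecule carries a primary amino group (-NH2), whose atoms satisfy every constraint of the query, so the pattern matches.

Yes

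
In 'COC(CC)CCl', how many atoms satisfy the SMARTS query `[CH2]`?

2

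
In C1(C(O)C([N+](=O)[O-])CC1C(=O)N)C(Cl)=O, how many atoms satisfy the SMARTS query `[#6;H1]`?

4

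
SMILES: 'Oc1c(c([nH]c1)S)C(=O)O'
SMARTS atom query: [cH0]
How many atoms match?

Check the 10 heavy atoms by environment: 1× n (aromatic, H1) → no; 1× c (aromatic, H1) → no; 3× c (aromatic, H0) → match; 1× S (H1) → no; 2× O (H1) → no; 1× C (H0) → no; 1× O (H0) → no.
That gives 3 matching atoms.

3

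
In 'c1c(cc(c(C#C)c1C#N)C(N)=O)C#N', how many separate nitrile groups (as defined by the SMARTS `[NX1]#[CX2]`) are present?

[NX1]#[CX2] is the SMARTS for a nitrile: a nitrogen triple-bonded to a two-connected carbon.
The molecule carries 2 separate instances of a nitrile (-C#N) meeting every constraint; each maps to a distinct set of atoms, giving 2 matches.

2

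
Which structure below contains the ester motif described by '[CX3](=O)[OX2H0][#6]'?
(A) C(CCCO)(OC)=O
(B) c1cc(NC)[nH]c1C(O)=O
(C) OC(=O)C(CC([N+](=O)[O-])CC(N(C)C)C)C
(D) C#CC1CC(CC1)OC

A

[CX3](=O)[OX2H0][#6] describes a carbonyl carbon bonded to an oxygen that is itself bonded to carbon (no H on that O) (an ester).
(A) contains a methyl-ester group (-C(=O)OCH3), which satisfies every atom and bond constraint.
(B) has a carboxylic acid group (-C(=O)OH) but the singly-bonded O carries H (OX2H1, not H0).
(C) has a carboxylic acid group (-C(=O)OH) but the singly-bonded O carries H (OX2H1, not H0).
(D) has a methoxy ether (-OCH3) but the ether oxygen is not adjacent to a C=O carbon.
So the answer is (A).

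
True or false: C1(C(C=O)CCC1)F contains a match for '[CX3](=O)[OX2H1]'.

The pattern [CX3](=O)[OX2H1] describes an sp2 carbon double-bonded to O and single-bonded to an -OH oxygen — a carboxylic acid.
The closest candidate here is an aldehyde (-CHO), but there is no singly-bonded oxygen on the carbonyl carbon. No other fragment satisfies the full query, so there is no match.

False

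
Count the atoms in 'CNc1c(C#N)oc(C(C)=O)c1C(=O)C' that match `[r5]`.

5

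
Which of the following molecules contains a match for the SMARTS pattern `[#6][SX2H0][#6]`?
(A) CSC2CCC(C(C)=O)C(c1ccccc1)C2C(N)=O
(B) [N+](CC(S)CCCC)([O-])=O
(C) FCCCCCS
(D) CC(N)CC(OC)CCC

[#6][SX2H0][#6] describes an aliphatic sulfur bridging two carbons with no H on the sulfur (a thioether).
(A) contains a methylthio ether (-SCH3), which satisfies every atom and bond constraint.
(B) has a thiol (-SH) but the sulfur has H1, not H0 bridging two carbons.
(C) has a thiol (-SH) but the sulfur has H1, not H0 bridging two carbons.
(D) has a methoxy ether (-OCH3) but the bridging atom is O, not S.
So the answer is (A).

A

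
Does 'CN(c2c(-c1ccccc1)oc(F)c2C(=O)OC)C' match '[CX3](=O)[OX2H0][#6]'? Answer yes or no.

Yes

The pattern [CX3](=O)[OX2H0][#6] describes a carbonyl carbon bonded to an oxygen that is itself bonded to carbon (no H on that O) — an ester.
The molecule carries a methyl-ester group (-C(=O)OCH3), whose atoms satisfy every constraint of the query, so the pattern matches.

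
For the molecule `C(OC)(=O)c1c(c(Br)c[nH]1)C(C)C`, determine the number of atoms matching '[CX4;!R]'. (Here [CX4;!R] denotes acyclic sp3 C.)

4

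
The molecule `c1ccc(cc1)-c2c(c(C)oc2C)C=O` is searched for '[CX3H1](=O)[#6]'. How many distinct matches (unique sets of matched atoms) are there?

1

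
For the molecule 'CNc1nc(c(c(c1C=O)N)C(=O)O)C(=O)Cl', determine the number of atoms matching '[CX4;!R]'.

Check the 17 heavy atoms by environment: 1× n (aromatic, X2, in 6-ring) → no; 5× c (aromatic, X3, in 6-ring) → no; 2× N (X3, acyclic) → no; 1× C (X4, acyclic) → match; 3× C (X3, acyclic) → no; 3× O (X1, acyclic) → no; 1× O (X2, acyclic) → no; 1× Cl (X1, acyclic) → no.
That gives 1 matching atom.

1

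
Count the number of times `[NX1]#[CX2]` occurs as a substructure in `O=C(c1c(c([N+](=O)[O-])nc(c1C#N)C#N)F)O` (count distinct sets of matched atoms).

[NX1]#[CX2] is the SMARTS for a nitrile: a nitrogen triple-bonded to a two-connected carbon.
The molecule carries 2 separate instances of a nitrile (-C#N) meeting every constraint; each maps to a distinct set of atoms, giving 2 matches.

2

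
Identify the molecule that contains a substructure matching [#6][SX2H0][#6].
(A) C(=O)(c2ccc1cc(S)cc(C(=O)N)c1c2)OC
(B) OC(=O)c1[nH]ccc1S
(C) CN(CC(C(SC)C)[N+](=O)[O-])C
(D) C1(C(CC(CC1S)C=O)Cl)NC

C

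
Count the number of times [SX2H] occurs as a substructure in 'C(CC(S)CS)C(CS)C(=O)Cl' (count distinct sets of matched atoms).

3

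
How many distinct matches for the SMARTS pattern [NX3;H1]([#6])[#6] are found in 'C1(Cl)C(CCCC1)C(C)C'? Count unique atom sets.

0

[NX3;H1]([#6])[#6] is the SMARTS for a secondary amine: a trivalent nitrogen with one H, bonded to two carbons.
No fragment in the molecule satisfies every constraint, giving 0 matches.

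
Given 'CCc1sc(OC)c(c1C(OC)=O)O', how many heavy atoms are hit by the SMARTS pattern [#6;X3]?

The query [#6;X3] means: any carbon (aromatic or not) with three total connections.
Check the 14 heavy atoms by environment: 1× s (aromatic, X2) → no; 4× c (aromatic, X3) → match; 3× O (X2) → no; 4× C (X4) → no; 1× C (X3) → match; 1× O (X1) → no.
Summing the matching environments: 4 + 1 = 5 matching atoms.

5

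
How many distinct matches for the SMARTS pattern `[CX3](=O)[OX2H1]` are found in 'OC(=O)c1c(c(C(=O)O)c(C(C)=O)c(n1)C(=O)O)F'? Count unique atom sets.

[CX3](=O)[OX2H1] is the SMARTS for a carboxylic acid: an sp2 carbon double-bonded to O and single-bonded to an -OH oxygen.
The molecule carries 3 separate instances of a carboxylic acid group (-C(=O)OH) meeting every constraint; each maps to a distinct set of atoms, giving 3 matches.

3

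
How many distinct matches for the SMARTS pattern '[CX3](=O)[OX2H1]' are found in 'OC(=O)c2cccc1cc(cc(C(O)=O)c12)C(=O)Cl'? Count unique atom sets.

2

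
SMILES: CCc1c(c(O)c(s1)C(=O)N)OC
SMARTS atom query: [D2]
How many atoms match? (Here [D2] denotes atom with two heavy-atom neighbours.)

3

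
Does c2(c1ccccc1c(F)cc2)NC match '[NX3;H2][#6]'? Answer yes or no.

No

The pattern [NX3;H2][#6] describes a trivalent nitrogen with two H attached to carbon — a primary amine.
The closest candidate here is an N-methylamino group (-NHCH3), but the nitrogen bears two carbons and only one H (H1), not H2. No other fragment satisfies the full query, so there is no match.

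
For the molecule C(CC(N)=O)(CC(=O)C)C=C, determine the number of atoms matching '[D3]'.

Check the 11 heavy atoms by environment: 3× C (D2) → no; 3× C (D3) → match; 2× O (D1) → no; 2× C (D1) → no; 1× N (D1) → no.
That gives 3 matching atoms.

3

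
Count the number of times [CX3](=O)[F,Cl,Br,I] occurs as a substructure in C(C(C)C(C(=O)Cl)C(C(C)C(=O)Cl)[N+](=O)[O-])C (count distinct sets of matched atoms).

[CX3](=O)[F,Cl,Br,I] is the SMARTS for an acyl halide: a carbonyl carbon bonded to a halogen.
The molecule carries 2 separate instances of an acyl chloride (-C(=O)Cl) meeting every constraint; each maps to a distinct set of atoms, giving 2 matches.

2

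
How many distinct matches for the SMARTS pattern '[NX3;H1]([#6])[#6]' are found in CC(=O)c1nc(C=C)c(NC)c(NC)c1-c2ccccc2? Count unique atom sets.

2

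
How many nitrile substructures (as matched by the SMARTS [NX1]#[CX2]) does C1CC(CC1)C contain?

0

[NX1]#[CX2] is the SMARTS for a nitrile: a nitrogen triple-bonded to a two-connected carbon.
No fragment in the molecule satisfies every constraint, giving 0 matches.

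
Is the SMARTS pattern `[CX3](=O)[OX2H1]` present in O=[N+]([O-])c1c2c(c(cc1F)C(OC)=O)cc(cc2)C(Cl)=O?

No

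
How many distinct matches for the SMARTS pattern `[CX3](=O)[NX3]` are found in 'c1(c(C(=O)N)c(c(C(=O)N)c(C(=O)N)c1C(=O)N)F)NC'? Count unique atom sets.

4

[CX3](=O)[NX3] is the SMARTS for an amide: a carbonyl carbon bonded to a trivalent nitrogen.
The molecule carries 4 separate instances of a primary amide (-C(=O)NH2) meeting every constraint; each maps to a distinct set of atoms, giving 4 matches.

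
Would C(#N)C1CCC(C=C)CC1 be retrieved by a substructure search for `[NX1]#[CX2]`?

Yes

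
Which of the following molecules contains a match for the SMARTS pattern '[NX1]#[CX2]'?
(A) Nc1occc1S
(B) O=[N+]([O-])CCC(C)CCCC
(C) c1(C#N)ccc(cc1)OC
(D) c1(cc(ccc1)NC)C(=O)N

[NX1]#[CX2] describes a nitrogen triple-bonded to a two-connected carbon (a nitrile).
(A) has a primary amino group (-NH2) but the nitrogen is NX3 (three connections), not NX1 triple-bonded.
(B) has a nitro group (-[N+](=O)[O-]) but there is no C#N triple bond.
(C) contains a nitrile (-C#N), which satisfies every atom and bond constraint.
(D) has a primary amide (-C(=O)NH2) but the nitrogen is NX3, not NX1.
So the answer is (C).

C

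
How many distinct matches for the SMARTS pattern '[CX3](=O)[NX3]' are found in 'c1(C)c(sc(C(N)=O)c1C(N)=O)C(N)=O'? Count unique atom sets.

3

[CX3](=O)[NX3] is the SMARTS for an amide: a carbonyl carbon bonded to a trivalent nitrogen.
The molecule carries 3 separate instances of a primary amide (-C(=O)NH2) meeting every constraint; each maps to a distinct set of atoms, giving 3 matches.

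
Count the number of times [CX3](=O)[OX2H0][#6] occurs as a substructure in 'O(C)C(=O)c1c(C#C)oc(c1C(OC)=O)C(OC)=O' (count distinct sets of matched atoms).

3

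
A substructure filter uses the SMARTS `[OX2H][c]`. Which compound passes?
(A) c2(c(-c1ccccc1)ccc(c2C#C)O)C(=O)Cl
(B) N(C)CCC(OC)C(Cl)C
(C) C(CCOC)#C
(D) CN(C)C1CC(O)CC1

[OX2H][c] describes a hydroxyl oxygen attached to an aromatic carbon (a phenol).
(A) contains a hydroxyl group (-OH), which satisfies every atom and bond constraint.
(B) has a methoxy ether (-OCH3) but the oxygen has H0, not H1.
(C) has a methoxy ether (-OCH3) but the oxygen has H0, not H1.
(D) has a hydroxyl group (-OH) but the -OH is on an aliphatic carbon, not an aromatic c.
So the answer is (A).

A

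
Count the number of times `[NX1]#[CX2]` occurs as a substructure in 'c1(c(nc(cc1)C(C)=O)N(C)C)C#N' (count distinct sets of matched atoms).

1

[NX1]#[CX2] is the SMARTS for a nitrile: a nitrogen triple-bonded to a two-connected carbon.
Exactly one fragment in the molecule meets all constraints, giving 1 match.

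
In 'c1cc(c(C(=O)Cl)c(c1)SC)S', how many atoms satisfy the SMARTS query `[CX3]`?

1

The query [CX3] means: C with X3: aliphatic carbon with exactly 3 total connections.
Check the 12 heavy atoms by environment: 6× c (aromatic, X3) → no; 2× S (X2) → no; 1× C (X4) → no; 1× C (X3) → match; 1× O (X1) → no; 1× Cl (X1) → no.
That gives 1 matching atom.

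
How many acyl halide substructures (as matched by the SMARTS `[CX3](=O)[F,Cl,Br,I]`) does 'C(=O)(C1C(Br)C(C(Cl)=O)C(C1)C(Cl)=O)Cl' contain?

3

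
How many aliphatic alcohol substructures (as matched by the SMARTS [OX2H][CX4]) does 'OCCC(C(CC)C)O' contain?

2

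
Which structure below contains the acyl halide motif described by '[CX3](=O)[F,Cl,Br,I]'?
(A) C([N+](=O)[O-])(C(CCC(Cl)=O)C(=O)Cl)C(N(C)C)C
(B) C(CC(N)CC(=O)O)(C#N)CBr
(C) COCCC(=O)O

[CX3](=O)[F,Cl,Br,I] describes a carbonyl carbon bonded to a halogen (an acyl halide).
(A) contains an acyl chloride (-C(=O)Cl), which satisfies every atom and bond constraint.
(B) has a carboxylic acid group (-C(=O)OH) but the carbonyl is bonded to -OH, not to a halogen.
(C) has a carboxylic acid group (-C(=O)OH) but the carbonyl is bonded to -OH, not to a halogen.
So the answer is (A).

A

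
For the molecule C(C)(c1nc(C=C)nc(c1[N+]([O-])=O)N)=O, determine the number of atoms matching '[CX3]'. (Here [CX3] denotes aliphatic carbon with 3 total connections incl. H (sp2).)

Check the 15 heavy atoms by environment: 2× n (aromatic, X2) → no; 4× c (aromatic, X3) → no; 1× N (X3) → no; 1× N (charge +1, X3) → no; 1× O (charge -1, X1) → no; 2× O (X1) → no; 3× C (X3) → match; 1× C (X4) → no.
That gives 3 matching atoms.

3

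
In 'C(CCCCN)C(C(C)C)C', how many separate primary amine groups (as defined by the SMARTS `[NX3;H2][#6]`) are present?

[NX3;H2][#6] is the SMARTS for a primary amine: a trivalent nitrogen with two H attached to carbon.
Exactly one fragment in the molecule meets all constraints, giving 1 match.

1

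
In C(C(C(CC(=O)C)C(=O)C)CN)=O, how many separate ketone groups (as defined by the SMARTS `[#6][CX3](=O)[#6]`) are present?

[#6][CX3](=O)[#6] is the SMARTS for a ketone: a carbonyl carbon (no H) flanked by two carbons.
The molecule carries 2 separate instances of an acetyl/ketone group (-C(=O)CH3) meeting every constraint; each maps to a distinct set of atoms, giving 2 matches.

2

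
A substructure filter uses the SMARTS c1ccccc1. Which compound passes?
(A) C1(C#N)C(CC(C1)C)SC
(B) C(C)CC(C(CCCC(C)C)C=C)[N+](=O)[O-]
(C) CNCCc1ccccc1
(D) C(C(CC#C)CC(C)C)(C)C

c1ccccc1 describes six aromatic carbons in a ring (a benzene ring).
(A) has a methyl group (-CH3) but no six-membered all-carbon aromatic ring is present.
(B) has a methyl group (-CH3) but no six-membered all-carbon aromatic ring is present.
(C) contains a phenyl ring, which satisfies every atom and bond constraint.
(D) has a methyl group (-CH3) but no six-membered all-carbon aromatic ring is present.
So the answer is (C).

C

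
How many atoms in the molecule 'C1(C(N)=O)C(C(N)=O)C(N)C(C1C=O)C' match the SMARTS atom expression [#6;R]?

The query [#6;R] means: carbon that is part of a ring.
Check the 15 heavy atoms by environment: 5× C (in 5-ring) → match; 4× C (acyclic) → no; 3× O (acyclic) → no; 3× N (acyclic) → no.
That gives 5 matching atoms.

5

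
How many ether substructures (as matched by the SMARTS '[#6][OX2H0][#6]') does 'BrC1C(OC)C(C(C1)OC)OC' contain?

[#6][OX2H0][#6] is the SMARTS for an ether: an aliphatic oxygen bridging two carbons with no H on the oxygen.
The molecule carries 3 separate instances of a methoxy ether (-OCH3) meeting every constraint; each maps to a distinct set of atoms, giving 3 matches.

3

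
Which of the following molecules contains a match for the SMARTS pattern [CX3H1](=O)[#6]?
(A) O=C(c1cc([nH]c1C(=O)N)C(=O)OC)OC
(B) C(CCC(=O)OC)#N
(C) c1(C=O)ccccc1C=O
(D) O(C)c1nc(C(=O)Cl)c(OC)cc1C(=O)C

C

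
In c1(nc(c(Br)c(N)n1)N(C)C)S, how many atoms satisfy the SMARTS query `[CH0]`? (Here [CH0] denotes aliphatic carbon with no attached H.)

0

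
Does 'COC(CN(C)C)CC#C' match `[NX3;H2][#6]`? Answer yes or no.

No

The pattern [NX3;H2][#6] describes a trivalent nitrogen with two H attached to carbon — a primary amine.
The closest candidate here is a dimethylamino group (-N(CH3)2), but the nitrogen has H0, not H2. No other fragment satisfies the full query, so there is no match.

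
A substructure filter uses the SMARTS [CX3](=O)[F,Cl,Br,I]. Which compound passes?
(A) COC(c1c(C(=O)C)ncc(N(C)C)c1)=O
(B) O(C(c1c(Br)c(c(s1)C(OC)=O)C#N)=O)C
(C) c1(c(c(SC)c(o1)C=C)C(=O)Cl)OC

C

[CX3](=O)[F,Cl,Br,I] describes a carbonyl carbon bonded to a halogen (an acyl halide).
(A) has a methyl-ester group (-C(=O)OCH3) but the carbonyl is bonded to -O-C, not to a halogen.
(B) has a methyl-ester group (-C(=O)OCH3) but the carbonyl is bonded to -O-C, not to a halogen.
(C) contains an acyl chloride (-C(=O)Cl), which satisfies every atom and bond constraint.
So the answer is (C).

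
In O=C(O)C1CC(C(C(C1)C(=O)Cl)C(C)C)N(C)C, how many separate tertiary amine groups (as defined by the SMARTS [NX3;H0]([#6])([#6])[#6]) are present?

1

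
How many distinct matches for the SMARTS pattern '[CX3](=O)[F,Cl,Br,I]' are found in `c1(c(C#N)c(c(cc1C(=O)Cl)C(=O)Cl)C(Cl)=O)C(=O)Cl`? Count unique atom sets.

4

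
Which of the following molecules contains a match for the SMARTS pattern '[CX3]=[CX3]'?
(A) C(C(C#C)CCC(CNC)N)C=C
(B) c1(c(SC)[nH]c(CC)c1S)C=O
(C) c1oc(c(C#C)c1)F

A

[CX3]=[CX3] describes a non-aromatic C=C double bond between two sp2 carbons (an alkene).
(A) contains a vinyl group (-CH=CH2), which satisfies every atom and bond constraint.
(B) has an ethyl group (-CH2CH3) but its C-C bond is a single bond between CX4 carbons, not CX3=CX3.
(C) has an ethynyl group (-C#CH) but the C-C bond is a triple bond, not a double bond.
So the answer is (A).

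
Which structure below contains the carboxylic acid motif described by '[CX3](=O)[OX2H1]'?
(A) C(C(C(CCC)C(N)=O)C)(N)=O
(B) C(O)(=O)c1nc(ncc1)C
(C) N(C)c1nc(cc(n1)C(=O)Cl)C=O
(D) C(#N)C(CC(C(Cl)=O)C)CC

B

[CX3](=O)[OX2H1] describes an sp2 carbon double-bonded to O and single-bonded to an -OH oxygen (a carboxylic acid).
(A) has a primary amide (-C(=O)NH2) but the carbonyl is bonded to N, not to an -OH oxygen.
(B) contains a carboxylic acid group (-C(=O)OH), which satisfies every atom and bond constraint.
(C) has an acyl chloride (-C(=O)Cl) but the carbonyl is bonded to Cl, not to an -OH oxygen.
(D) has an acyl chloride (-C(=O)Cl) but the carbonyl is bonded to Cl, not to an -OH oxygen.
So the answer is (B).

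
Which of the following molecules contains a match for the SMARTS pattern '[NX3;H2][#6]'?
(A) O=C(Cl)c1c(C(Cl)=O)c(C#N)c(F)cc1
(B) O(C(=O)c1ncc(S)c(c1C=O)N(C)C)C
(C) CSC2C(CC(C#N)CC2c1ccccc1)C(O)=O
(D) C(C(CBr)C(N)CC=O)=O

D

[NX3;H2][#6] describes a trivalent nitrogen with two H attached to carbon (a primary amine).
(A) has a nitrile (-C#N) but the nitrogen is NX1 (triple-bonded), not NX3 with two H.
(B) has a dimethylamino group (-N(CH3)2) but the nitrogen has H0, not H2.
(C) has a nitrile (-C#N) but the nitrogen is NX1 (triple-bonded), not NX3 with two H.
(D) contains a primary amino group (-NH2), which satisfies every atom and bond constraint.
So the answer is (D).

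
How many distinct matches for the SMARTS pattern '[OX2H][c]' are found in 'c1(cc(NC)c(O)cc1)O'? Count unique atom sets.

[OX2H][c] is the SMARTS for a phenol: a hydroxyl oxygen attached to an aromatic carbon.
The molecule carries 2 separate instances of a hydroxyl group (-OH) meeting every constraint; each maps to a distinct set of atoms, giving 2 matches.

2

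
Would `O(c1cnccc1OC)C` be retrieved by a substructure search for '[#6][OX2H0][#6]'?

Yes

The pattern [#6][OX2H0][#6] describes an aliphatic oxygen bridging two carbons with no H on the oxygen — an ether.
The molecule carries a methoxy ether (-OCH3), whose atoms satisfy every constraint of the query, so the pattern matches.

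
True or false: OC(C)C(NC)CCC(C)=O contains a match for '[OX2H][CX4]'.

The pattern [OX2H][CX4] describes a hydroxyl oxygen bound to an sp3 (X4) carbon — an aliphatic alcohol.
The molecule carries a hydroxyl group (-OH), whose atoms satisfy every constraint of the query, so the pattern matches.

True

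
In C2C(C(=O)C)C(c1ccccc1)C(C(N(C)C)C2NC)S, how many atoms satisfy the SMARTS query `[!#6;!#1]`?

4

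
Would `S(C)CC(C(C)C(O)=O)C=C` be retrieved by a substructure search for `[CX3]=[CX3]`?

Yes

The pattern [CX3]=[CX3] describes a non-aromatic C=C double bond between two sp2 carbons — an alkene.
The molecule carries a vinyl group (-CH=CH2), whose atoms satisfy every constraint of the query, so the pattern matches.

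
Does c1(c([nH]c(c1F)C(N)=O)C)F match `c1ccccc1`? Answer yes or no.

The pattern c1ccccc1 describes six aromatic carbons in a ring — a benzene ring.
The closest candidate here is a methyl group (-CH3), but no six-membered all-carbon aromatic ring is present. No other fragment satisfies the full query, so there is no match.

No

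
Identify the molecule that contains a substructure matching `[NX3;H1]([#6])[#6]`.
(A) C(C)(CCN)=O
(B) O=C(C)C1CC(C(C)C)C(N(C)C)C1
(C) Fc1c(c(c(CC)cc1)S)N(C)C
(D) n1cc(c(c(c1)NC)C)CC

D

[NX3;H1]([#6])[#6] describes a trivalent nitrogen with one H, bonded to two carbons (a secondary amine).
(A) has a primary amino group (-NH2) but the nitrogen has H2 and only one carbon neighbour.
(B) has a dimethylamino group (-N(CH3)2) but the nitrogen has H0, not H1.
(C) has a dimethylamino group (-N(CH3)2) but the nitrogen has H0, not H1.
(D) contains an N-methylamino group (-NHCH3), which satisfies every atom and bond constraint.
So the answer is (D).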